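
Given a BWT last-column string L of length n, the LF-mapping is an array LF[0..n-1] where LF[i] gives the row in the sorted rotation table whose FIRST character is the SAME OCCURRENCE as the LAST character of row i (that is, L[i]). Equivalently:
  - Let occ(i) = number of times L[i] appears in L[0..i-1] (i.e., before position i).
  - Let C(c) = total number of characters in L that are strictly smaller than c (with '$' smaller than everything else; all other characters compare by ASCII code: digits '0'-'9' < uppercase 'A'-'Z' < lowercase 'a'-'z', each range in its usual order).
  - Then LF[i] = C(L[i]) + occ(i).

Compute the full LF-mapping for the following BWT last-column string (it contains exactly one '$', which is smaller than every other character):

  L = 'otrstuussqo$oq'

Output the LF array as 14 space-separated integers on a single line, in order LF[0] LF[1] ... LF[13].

Answer: 1 10 6 7 11 12 13 8 9 4 2 0 3 5

Derivation:
Char counts: '$':1, 'o':3, 'q':2, 'r':1, 's':3, 't':2, 'u':2
C (first-col start): C('$')=0, C('o')=1, C('q')=4, C('r')=6, C('s')=7, C('t')=10, C('u')=12
L[0]='o': occ=0, LF[0]=C('o')+0=1+0=1
L[1]='t': occ=0, LF[1]=C('t')+0=10+0=10
L[2]='r': occ=0, LF[2]=C('r')+0=6+0=6
L[3]='s': occ=0, LF[3]=C('s')+0=7+0=7
L[4]='t': occ=1, LF[4]=C('t')+1=10+1=11
L[5]='u': occ=0, LF[5]=C('u')+0=12+0=12
L[6]='u': occ=1, LF[6]=C('u')+1=12+1=13
L[7]='s': occ=1, LF[7]=C('s')+1=7+1=8
L[8]='s': occ=2, LF[8]=C('s')+2=7+2=9
L[9]='q': occ=0, LF[9]=C('q')+0=4+0=4
L[10]='o': occ=1, LF[10]=C('o')+1=1+1=2
L[11]='$': occ=0, LF[11]=C('$')+0=0+0=0
L[12]='o': occ=2, LF[12]=C('o')+2=1+2=3
L[13]='q': occ=1, LF[13]=C('q')+1=4+1=5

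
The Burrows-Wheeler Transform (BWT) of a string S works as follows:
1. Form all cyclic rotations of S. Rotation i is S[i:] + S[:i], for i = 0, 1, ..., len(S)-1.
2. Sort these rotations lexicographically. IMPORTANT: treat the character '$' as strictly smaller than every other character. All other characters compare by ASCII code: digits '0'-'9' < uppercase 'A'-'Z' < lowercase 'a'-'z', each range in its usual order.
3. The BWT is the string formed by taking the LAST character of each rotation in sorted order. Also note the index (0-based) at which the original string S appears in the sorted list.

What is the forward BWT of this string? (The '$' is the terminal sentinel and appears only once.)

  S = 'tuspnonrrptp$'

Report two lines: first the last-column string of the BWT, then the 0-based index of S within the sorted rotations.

Answer: ppontsrrnup$t
11

Derivation:
All 13 rotations (rotation i = S[i:]+S[:i]):
  rot[0] = tuspnonrrptp$
  rot[1] = uspnonrrptp$t
  rot[2] = spnonrrptp$tu
  rot[3] = pnonrrptp$tus
  rot[4] = nonrrptp$tusp
  rot[5] = onrrptp$tuspn
  rot[6] = nrrptp$tuspno
  rot[7] = rrptp$tuspnon
  rot[8] = rptp$tuspnonr
  rot[9] = ptp$tuspnonrr
  rot[10] = tp$tuspnonrrp
  rot[11] = p$tuspnonrrpt
  rot[12] = $tuspnonrrptp
Sorted (with $ < everything):
  sorted[0] = $tuspnonrrptp  (last char: 'p')
  sorted[1] = nonrrptp$tusp  (last char: 'p')
  sorted[2] = nrrptp$tuspno  (last char: 'o')
  sorted[3] = onrrptp$tuspn  (last char: 'n')
  sorted[4] = p$tuspnonrrpt  (last char: 't')
  sorted[5] = pnonrrptp$tus  (last char: 's')
  sorted[6] = ptp$tuspnonrr  (last char: 'r')
  sorted[7] = rptp$tuspnonr  (last char: 'r')
  sorted[8] = rrptp$tuspnon  (last char: 'n')
  sorted[9] = spnonrrptp$tu  (last char: 'u')
  sorted[10] = tp$tuspnonrrp  (last char: 'p')
  sorted[11] = tuspnonrrptp$  (last char: '$')
  sorted[12] = uspnonrrptp$t  (last char: 't')
Last column: ppontsrrnup$t
Original string S is at sorted index 11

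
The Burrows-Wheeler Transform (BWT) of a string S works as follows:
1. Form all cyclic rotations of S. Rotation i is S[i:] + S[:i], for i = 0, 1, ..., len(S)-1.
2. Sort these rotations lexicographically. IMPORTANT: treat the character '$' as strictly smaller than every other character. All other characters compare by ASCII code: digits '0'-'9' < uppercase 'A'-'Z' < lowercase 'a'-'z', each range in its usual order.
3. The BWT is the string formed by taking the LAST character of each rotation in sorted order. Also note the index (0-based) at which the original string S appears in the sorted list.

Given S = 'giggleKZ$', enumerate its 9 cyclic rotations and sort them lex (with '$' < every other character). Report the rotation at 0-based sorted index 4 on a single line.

Answer: ggleKZ$gi

Derivation:
All 9 rotations (rotation i = S[i:]+S[:i]):
  rot[0] = giggleKZ$
  rot[1] = iggleKZ$g
  rot[2] = ggleKZ$gi
  rot[3] = gleKZ$gig
  rot[4] = leKZ$gigg
  rot[5] = eKZ$giggl
  rot[6] = KZ$giggle
  rot[7] = Z$giggleK
  rot[8] = $giggleKZ
Sorted (with $ < everything):
  sorted[0] = $giggleKZ
  sorted[1] = KZ$giggle
  sorted[2] = Z$giggleK
  sorted[3] = eKZ$giggl
  sorted[4] = ggleKZ$gi
  sorted[5] = giggleKZ$
  sorted[6] = gleKZ$gig
  sorted[7] = iggleKZ$g
  sorted[8] = leKZ$gigg
sorted[4] = ggleKZ$gi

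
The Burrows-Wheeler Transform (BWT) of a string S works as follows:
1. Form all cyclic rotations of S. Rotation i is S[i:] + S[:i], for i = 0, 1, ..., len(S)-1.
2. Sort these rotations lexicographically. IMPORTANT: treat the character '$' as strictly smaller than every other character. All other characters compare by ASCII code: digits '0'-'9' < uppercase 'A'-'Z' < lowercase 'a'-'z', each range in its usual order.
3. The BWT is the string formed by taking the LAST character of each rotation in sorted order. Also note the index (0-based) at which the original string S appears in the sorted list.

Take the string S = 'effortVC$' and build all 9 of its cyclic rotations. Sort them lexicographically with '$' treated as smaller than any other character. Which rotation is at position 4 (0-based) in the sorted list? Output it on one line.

All 9 rotations (rotation i = S[i:]+S[:i]):
  rot[0] = effortVC$
  rot[1] = ffortVC$e
  rot[2] = fortVC$ef
  rot[3] = ortVC$eff
  rot[4] = rtVC$effo
  rot[5] = tVC$effor
  rot[6] = VC$effort
  rot[7] = C$effortV
  rot[8] = $effortVC
Sorted (with $ < everything):
  sorted[0] = $effortVC
  sorted[1] = C$effortV
  sorted[2] = VC$effort
  sorted[3] = effortVC$
  sorted[4] = ffortVC$e
  sorted[5] = fortVC$ef
  sorted[6] = ortVC$eff
  sorted[7] = rtVC$effo
  sorted[8] = tVC$effor
sorted[4] = ffortVC$e

Answer: ffortVC$e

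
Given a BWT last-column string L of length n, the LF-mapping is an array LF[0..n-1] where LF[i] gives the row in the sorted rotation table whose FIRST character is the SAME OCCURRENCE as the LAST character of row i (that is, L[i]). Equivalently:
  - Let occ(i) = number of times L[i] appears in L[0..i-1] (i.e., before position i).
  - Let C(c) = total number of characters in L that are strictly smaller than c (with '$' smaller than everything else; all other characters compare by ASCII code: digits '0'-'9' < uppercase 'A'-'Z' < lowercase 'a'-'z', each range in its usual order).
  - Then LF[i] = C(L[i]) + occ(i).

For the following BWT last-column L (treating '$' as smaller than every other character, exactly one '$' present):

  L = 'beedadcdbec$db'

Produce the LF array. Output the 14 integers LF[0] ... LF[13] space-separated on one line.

Char counts: '$':1, 'a':1, 'b':3, 'c':2, 'd':4, 'e':3
C (first-col start): C('$')=0, C('a')=1, C('b')=2, C('c')=5, C('d')=7, C('e')=11
L[0]='b': occ=0, LF[0]=C('b')+0=2+0=2
L[1]='e': occ=0, LF[1]=C('e')+0=11+0=11
L[2]='e': occ=1, LF[2]=C('e')+1=11+1=12
L[3]='d': occ=0, LF[3]=C('d')+0=7+0=7
L[4]='a': occ=0, LF[4]=C('a')+0=1+0=1
L[5]='d': occ=1, LF[5]=C('d')+1=7+1=8
L[6]='c': occ=0, LF[6]=C('c')+0=5+0=5
L[7]='d': occ=2, LF[7]=C('d')+2=7+2=9
L[8]='b': occ=1, LF[8]=C('b')+1=2+1=3
L[9]='e': occ=2, LF[9]=C('e')+2=11+2=13
L[10]='c': occ=1, LF[10]=C('c')+1=5+1=6
L[11]='$': occ=0, LF[11]=C('$')+0=0+0=0
L[12]='d': occ=3, LF[12]=C('d')+3=7+3=10
L[13]='b': occ=2, LF[13]=C('b')+2=2+2=4

Answer: 2 11 12 7 1 8 5 9 3 13 6 0 10 4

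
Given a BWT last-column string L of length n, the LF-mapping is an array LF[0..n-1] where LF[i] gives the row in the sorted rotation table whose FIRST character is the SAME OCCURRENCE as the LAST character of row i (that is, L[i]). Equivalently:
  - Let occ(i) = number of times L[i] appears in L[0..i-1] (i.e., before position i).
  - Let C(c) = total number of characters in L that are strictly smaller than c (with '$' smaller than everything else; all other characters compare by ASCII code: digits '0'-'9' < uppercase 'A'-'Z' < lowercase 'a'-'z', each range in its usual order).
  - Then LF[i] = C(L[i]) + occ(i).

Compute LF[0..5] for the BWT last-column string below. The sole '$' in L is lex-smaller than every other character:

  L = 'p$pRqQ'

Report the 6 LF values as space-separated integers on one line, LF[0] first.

Char counts: '$':1, 'Q':1, 'R':1, 'p':2, 'q':1
C (first-col start): C('$')=0, C('Q')=1, C('R')=2, C('p')=3, C('q')=5
L[0]='p': occ=0, LF[0]=C('p')+0=3+0=3
L[1]='$': occ=0, LF[1]=C('$')+0=0+0=0
L[2]='p': occ=1, LF[2]=C('p')+1=3+1=4
L[3]='R': occ=0, LF[3]=C('R')+0=2+0=2
L[4]='q': occ=0, LF[4]=C('q')+0=5+0=5
L[5]='Q': occ=0, LF[5]=C('Q')+0=1+0=1

Answer: 3 0 4 2 5 1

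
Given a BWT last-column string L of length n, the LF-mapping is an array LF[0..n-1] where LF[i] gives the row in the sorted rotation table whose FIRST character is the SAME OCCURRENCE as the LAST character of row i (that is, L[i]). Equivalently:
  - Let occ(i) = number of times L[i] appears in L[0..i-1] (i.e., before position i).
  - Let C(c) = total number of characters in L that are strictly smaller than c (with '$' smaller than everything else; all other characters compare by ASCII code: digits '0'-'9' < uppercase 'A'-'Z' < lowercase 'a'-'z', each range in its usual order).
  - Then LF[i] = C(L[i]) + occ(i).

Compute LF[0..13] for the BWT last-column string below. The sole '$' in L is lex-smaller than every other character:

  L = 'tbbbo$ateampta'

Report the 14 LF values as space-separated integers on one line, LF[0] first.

Char counts: '$':1, 'a':3, 'b':3, 'e':1, 'm':1, 'o':1, 'p':1, 't':3
C (first-col start): C('$')=0, C('a')=1, C('b')=4, C('e')=7, C('m')=8, C('o')=9, C('p')=10, C('t')=11
L[0]='t': occ=0, LF[0]=C('t')+0=11+0=11
L[1]='b': occ=0, LF[1]=C('b')+0=4+0=4
L[2]='b': occ=1, LF[2]=C('b')+1=4+1=5
L[3]='b': occ=2, LF[3]=C('b')+2=4+2=6
L[4]='o': occ=0, LF[4]=C('o')+0=9+0=9
L[5]='$': occ=0, LF[5]=C('$')+0=0+0=0
L[6]='a': occ=0, LF[6]=C('a')+0=1+0=1
L[7]='t': occ=1, LF[7]=C('t')+1=11+1=12
L[8]='e': occ=0, LF[8]=C('e')+0=7+0=7
L[9]='a': occ=1, LF[9]=C('a')+1=1+1=2
L[10]='m': occ=0, LF[10]=C('m')+0=8+0=8
L[11]='p': occ=0, LF[11]=C('p')+0=10+0=10
L[12]='t': occ=2, LF[12]=C('t')+2=11+2=13
L[13]='a': occ=2, LF[13]=C('a')+2=1+2=3

Answer: 11 4 5 6 9 0 1 12 7 2 8 10 13 3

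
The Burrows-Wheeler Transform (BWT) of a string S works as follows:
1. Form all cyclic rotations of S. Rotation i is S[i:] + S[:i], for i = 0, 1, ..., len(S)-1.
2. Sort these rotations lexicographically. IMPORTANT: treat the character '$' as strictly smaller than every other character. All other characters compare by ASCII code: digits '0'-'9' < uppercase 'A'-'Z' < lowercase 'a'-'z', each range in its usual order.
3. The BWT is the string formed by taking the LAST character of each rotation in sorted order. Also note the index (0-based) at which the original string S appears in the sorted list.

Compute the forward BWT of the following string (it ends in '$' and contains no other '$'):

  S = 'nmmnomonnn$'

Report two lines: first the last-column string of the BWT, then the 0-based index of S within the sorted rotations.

All 11 rotations (rotation i = S[i:]+S[:i]):
  rot[0] = nmmnomonnn$
  rot[1] = mmnomonnn$n
  rot[2] = mnomonnn$nm
  rot[3] = nomonnn$nmm
  rot[4] = omonnn$nmmn
  rot[5] = monnn$nmmno
  rot[6] = onnn$nmmnom
  rot[7] = nnn$nmmnomo
  rot[8] = nn$nmmnomon
  rot[9] = n$nmmnomonn
  rot[10] = $nmmnomonnn
Sorted (with $ < everything):
  sorted[0] = $nmmnomonnn  (last char: 'n')
  sorted[1] = mmnomonnn$n  (last char: 'n')
  sorted[2] = mnomonnn$nm  (last char: 'm')
  sorted[3] = monnn$nmmno  (last char: 'o')
  sorted[4] = n$nmmnomonn  (last char: 'n')
  sorted[5] = nmmnomonnn$  (last char: '$')
  sorted[6] = nn$nmmnomon  (last char: 'n')
  sorted[7] = nnn$nmmnomo  (last char: 'o')
  sorted[8] = nomonnn$nmm  (last char: 'm')
  sorted[9] = omonnn$nmmn  (last char: 'n')
  sorted[10] = onnn$nmmnom  (last char: 'm')
Last column: nnmon$nomnm
Original string S is at sorted index 5

Answer: nnmon$nomnm
5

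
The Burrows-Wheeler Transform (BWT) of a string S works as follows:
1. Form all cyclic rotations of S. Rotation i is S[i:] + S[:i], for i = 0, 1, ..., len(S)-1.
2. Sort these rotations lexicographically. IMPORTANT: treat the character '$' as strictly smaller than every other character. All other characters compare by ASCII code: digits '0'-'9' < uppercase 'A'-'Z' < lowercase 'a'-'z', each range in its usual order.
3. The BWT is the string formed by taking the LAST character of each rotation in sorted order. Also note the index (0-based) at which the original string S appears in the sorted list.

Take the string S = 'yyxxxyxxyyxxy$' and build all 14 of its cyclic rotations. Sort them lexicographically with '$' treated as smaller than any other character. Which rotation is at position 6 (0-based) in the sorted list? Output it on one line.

Answer: xyxxyyxxy$yyxx

Derivation:
All 14 rotations (rotation i = S[i:]+S[:i]):
  rot[0] = yyxxxyxxyyxxy$
  rot[1] = yxxxyxxyyxxy$y
  rot[2] = xxxyxxyyxxy$yy
  rot[3] = xxyxxyyxxy$yyx
  rot[4] = xyxxyyxxy$yyxx
  rot[5] = yxxyyxxy$yyxxx
  rot[6] = xxyyxxy$yyxxxy
  rot[7] = xyyxxy$yyxxxyx
  rot[8] = yyxxy$yyxxxyxx
  rot[9] = yxxy$yyxxxyxxy
  rot[10] = xxy$yyxxxyxxyy
  rot[11] = xy$yyxxxyxxyyx
  rot[12] = y$yyxxxyxxyyxx
  rot[13] = $yyxxxyxxyyxxy
Sorted (with $ < everything):
  sorted[0] = $yyxxxyxxyyxxy
  sorted[1] = xxxyxxyyxxy$yy
  sorted[2] = xxy$yyxxxyxxyy
  sorted[3] = xxyxxyyxxy$yyx
  sorted[4] = xxyyxxy$yyxxxy
  sorted[5] = xy$yyxxxyxxyyx
  sorted[6] = xyxxyyxxy$yyxx
  sorted[7] = xyyxxy$yyxxxyx
  sorted[8] = y$yyxxxyxxyyxx
  sorted[9] = yxxxyxxyyxxy$y
  sorted[10] = yxxy$yyxxxyxxy
  sorted[11] = yxxyyxxy$yyxxx
  sorted[12] = yyxxxyxxyyxxy$
  sorted[13] = yyxxy$yyxxxyxx
sorted[6] = xyxxyyxxy$yyxx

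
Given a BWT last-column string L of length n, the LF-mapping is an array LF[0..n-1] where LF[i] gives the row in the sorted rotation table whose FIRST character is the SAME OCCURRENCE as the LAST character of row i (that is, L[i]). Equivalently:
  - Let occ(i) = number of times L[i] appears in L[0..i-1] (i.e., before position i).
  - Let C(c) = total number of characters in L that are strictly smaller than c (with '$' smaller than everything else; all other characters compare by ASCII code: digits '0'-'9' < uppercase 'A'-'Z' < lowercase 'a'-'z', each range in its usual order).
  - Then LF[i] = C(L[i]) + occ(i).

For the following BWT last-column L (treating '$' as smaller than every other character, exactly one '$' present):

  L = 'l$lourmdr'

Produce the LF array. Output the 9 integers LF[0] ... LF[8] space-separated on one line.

Char counts: '$':1, 'd':1, 'l':2, 'm':1, 'o':1, 'r':2, 'u':1
C (first-col start): C('$')=0, C('d')=1, C('l')=2, C('m')=4, C('o')=5, C('r')=6, C('u')=8
L[0]='l': occ=0, LF[0]=C('l')+0=2+0=2
L[1]='$': occ=0, LF[1]=C('$')+0=0+0=0
L[2]='l': occ=1, LF[2]=C('l')+1=2+1=3
L[3]='o': occ=0, LF[3]=C('o')+0=5+0=5
L[4]='u': occ=0, LF[4]=C('u')+0=8+0=8
L[5]='r': occ=0, LF[5]=C('r')+0=6+0=6
L[6]='m': occ=0, LF[6]=C('m')+0=4+0=4
L[7]='d': occ=0, LF[7]=C('d')+0=1+0=1
L[8]='r': occ=1, LF[8]=C('r')+1=6+1=7

Answer: 2 0 3 5 8 6 4 1 7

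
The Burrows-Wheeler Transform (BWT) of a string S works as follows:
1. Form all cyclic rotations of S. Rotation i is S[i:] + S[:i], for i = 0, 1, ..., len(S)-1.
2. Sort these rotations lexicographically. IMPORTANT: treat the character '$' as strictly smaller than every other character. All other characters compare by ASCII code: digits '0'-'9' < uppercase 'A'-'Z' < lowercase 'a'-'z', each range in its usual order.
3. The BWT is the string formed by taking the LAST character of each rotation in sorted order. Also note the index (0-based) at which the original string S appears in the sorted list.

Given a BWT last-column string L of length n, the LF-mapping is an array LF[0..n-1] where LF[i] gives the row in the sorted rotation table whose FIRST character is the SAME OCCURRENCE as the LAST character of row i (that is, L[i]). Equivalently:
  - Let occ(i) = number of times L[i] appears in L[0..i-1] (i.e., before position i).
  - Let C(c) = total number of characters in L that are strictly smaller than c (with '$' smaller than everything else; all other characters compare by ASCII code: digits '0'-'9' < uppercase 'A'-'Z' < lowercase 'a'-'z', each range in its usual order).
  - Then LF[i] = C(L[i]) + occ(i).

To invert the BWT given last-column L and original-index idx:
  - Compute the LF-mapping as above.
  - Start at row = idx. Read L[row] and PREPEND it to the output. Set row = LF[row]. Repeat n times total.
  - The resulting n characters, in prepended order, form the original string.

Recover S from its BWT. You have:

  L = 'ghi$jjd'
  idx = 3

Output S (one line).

Answer: hdjjig$

Derivation:
LF mapping: 2 3 4 0 5 6 1
Walk LF starting at row 3, prepending L[row]:
  step 1: row=3, L[3]='$', prepend. Next row=LF[3]=0
  step 2: row=0, L[0]='g', prepend. Next row=LF[0]=2
  step 3: row=2, L[2]='i', prepend. Next row=LF[2]=4
  step 4: row=4, L[4]='j', prepend. Next row=LF[4]=5
  step 5: row=5, L[5]='j', prepend. Next row=LF[5]=6
  step 6: row=6, L[6]='d', prepend. Next row=LF[6]=1
  step 7: row=1, L[1]='h', prepend. Next row=LF[1]=3
Reversed output: hdjjig$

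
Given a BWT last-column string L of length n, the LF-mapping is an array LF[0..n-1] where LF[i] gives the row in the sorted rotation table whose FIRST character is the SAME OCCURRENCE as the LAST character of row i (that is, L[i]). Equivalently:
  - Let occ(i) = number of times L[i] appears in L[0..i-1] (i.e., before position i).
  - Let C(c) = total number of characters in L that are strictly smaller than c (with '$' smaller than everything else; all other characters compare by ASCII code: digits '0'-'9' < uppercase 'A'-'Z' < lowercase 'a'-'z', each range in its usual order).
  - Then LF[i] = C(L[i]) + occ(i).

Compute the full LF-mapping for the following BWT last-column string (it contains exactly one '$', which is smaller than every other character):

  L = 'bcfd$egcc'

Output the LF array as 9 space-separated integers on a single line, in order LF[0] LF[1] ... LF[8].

Answer: 1 2 7 5 0 6 8 3 4

Derivation:
Char counts: '$':1, 'b':1, 'c':3, 'd':1, 'e':1, 'f':1, 'g':1
C (first-col start): C('$')=0, C('b')=1, C('c')=2, C('d')=5, C('e')=6, C('f')=7, C('g')=8
L[0]='b': occ=0, LF[0]=C('b')+0=1+0=1
L[1]='c': occ=0, LF[1]=C('c')+0=2+0=2
L[2]='f': occ=0, LF[2]=C('f')+0=7+0=7
L[3]='d': occ=0, LF[3]=C('d')+0=5+0=5
L[4]='$': occ=0, LF[4]=C('$')+0=0+0=0
L[5]='e': occ=0, LF[5]=C('e')+0=6+0=6
L[6]='g': occ=0, LF[6]=C('g')+0=8+0=8
L[7]='c': occ=1, LF[7]=C('c')+1=2+1=3
L[8]='c': occ=2, LF[8]=C('c')+2=2+2=4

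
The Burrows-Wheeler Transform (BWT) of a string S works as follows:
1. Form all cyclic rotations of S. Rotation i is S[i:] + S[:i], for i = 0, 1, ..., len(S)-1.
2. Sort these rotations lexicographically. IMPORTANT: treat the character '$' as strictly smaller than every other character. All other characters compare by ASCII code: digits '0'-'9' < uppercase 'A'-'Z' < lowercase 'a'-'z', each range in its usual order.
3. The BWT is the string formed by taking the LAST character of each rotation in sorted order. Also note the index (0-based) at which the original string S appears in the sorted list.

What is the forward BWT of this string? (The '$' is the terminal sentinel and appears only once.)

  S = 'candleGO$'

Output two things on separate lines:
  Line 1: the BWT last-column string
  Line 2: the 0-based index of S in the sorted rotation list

All 9 rotations (rotation i = S[i:]+S[:i]):
  rot[0] = candleGO$
  rot[1] = andleGO$c
  rot[2] = ndleGO$ca
  rot[3] = dleGO$can
  rot[4] = leGO$cand
  rot[5] = eGO$candl
  rot[6] = GO$candle
  rot[7] = O$candleG
  rot[8] = $candleGO
Sorted (with $ < everything):
  sorted[0] = $candleGO  (last char: 'O')
  sorted[1] = GO$candle  (last char: 'e')
  sorted[2] = O$candleG  (last char: 'G')
  sorted[3] = andleGO$c  (last char: 'c')
  sorted[4] = candleGO$  (last char: '$')
  sorted[5] = dleGO$can  (last char: 'n')
  sorted[6] = eGO$candl  (last char: 'l')
  sorted[7] = leGO$cand  (last char: 'd')
  sorted[8] = ndleGO$ca  (last char: 'a')
Last column: OeGc$nlda
Original string S is at sorted index 4

Answer: OeGc$nlda
4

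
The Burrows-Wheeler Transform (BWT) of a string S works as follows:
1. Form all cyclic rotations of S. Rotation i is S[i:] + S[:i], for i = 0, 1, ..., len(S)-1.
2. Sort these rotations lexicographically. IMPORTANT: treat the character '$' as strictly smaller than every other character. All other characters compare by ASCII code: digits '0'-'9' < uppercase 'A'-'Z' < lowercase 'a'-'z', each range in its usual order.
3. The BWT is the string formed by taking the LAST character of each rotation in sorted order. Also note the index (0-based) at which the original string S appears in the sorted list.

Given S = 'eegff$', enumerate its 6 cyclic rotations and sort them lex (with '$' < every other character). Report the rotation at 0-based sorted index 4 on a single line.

Answer: ff$eeg

Derivation:
All 6 rotations (rotation i = S[i:]+S[:i]):
  rot[0] = eegff$
  rot[1] = egff$e
  rot[2] = gff$ee
  rot[3] = ff$eeg
  rot[4] = f$eegf
  rot[5] = $eegff
Sorted (with $ < everything):
  sorted[0] = $eegff
  sorted[1] = eegff$
  sorted[2] = egff$e
  sorted[3] = f$eegf
  sorted[4] = ff$eeg
  sorted[5] = gff$ee
sorted[4] = ff$eeg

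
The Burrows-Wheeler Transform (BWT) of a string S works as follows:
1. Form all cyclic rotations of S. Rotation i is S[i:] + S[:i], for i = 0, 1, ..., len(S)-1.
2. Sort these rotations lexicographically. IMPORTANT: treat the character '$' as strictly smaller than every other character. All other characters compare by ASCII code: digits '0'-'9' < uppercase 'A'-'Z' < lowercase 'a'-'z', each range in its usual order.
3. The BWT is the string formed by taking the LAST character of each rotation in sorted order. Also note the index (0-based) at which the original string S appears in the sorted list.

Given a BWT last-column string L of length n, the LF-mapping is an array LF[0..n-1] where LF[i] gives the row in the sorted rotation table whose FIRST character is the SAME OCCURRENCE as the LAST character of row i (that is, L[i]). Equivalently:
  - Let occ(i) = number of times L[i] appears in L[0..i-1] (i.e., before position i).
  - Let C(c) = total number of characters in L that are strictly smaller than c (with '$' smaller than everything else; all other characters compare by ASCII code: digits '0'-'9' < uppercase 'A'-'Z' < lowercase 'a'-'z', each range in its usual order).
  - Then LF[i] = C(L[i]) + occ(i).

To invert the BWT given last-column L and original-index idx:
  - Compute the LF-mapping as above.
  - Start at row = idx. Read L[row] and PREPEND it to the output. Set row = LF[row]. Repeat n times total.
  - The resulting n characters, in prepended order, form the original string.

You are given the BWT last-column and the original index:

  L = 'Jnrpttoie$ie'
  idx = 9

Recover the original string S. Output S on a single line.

Answer: repetitionJ$

Derivation:
LF mapping: 1 6 9 8 10 11 7 4 2 0 5 3
Walk LF starting at row 9, prepending L[row]:
  step 1: row=9, L[9]='$', prepend. Next row=LF[9]=0
  step 2: row=0, L[0]='J', prepend. Next row=LF[0]=1
  step 3: row=1, L[1]='n', prepend. Next row=LF[1]=6
  step 4: row=6, L[6]='o', prepend. Next row=LF[6]=7
  step 5: row=7, L[7]='i', prepend. Next row=LF[7]=4
  step 6: row=4, L[4]='t', prepend. Next row=LF[4]=10
  step 7: row=10, L[10]='i', prepend. Next row=LF[10]=5
  step 8: row=5, L[5]='t', prepend. Next row=LF[5]=11
  step 9: row=11, L[11]='e', prepend. Next row=LF[11]=3
  step 10: row=3, L[3]='p', prepend. Next row=LF[3]=8
  step 11: row=8, L[8]='e', prepend. Next row=LF[8]=2
  step 12: row=2, L[2]='r', prepend. Next row=LF[2]=9
Reversed output: repetitionJ$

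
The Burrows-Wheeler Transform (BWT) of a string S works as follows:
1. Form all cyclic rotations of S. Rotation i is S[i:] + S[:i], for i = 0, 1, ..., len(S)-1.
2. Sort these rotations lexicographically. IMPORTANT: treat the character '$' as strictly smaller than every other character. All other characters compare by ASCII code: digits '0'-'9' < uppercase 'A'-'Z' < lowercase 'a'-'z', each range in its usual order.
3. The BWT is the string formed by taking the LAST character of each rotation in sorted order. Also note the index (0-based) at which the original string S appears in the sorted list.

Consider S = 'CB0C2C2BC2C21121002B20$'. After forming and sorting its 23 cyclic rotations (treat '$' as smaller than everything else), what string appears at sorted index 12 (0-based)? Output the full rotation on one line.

All 23 rotations (rotation i = S[i:]+S[:i]):
  rot[0] = CB0C2C2BC2C21121002B20$
  rot[1] = B0C2C2BC2C21121002B20$C
  rot[2] = 0C2C2BC2C21121002B20$CB
  rot[3] = C2C2BC2C21121002B20$CB0
  rot[4] = 2C2BC2C21121002B20$CB0C
  rot[5] = C2BC2C21121002B20$CB0C2
  rot[6] = 2BC2C21121002B20$CB0C2C
  rot[7] = BC2C21121002B20$CB0C2C2
  rot[8] = C2C21121002B20$CB0C2C2B
  rot[9] = 2C21121002B20$CB0C2C2BC
  rot[10] = C21121002B20$CB0C2C2BC2
  rot[11] = 21121002B20$CB0C2C2BC2C
  rot[12] = 1121002B20$CB0C2C2BC2C2
  rot[13] = 121002B20$CB0C2C2BC2C21
  rot[14] = 21002B20$CB0C2C2BC2C211
  rot[15] = 1002B20$CB0C2C2BC2C2112
  rot[16] = 002B20$CB0C2C2BC2C21121
  rot[17] = 02B20$CB0C2C2BC2C211210
  rot[18] = 2B20$CB0C2C2BC2C2112100
  rot[19] = B20$CB0C2C2BC2C21121002
  rot[20] = 20$CB0C2C2BC2C21121002B
  rot[21] = 0$CB0C2C2BC2C21121002B2
  rot[22] = $CB0C2C2BC2C21121002B20
Sorted (with $ < everything):
  sorted[0] = $CB0C2C2BC2C21121002B20
  sorted[1] = 0$CB0C2C2BC2C21121002B2
  sorted[2] = 002B20$CB0C2C2BC2C21121
  sorted[3] = 02B20$CB0C2C2BC2C211210
  sorted[4] = 0C2C2BC2C21121002B20$CB
  sorted[5] = 1002B20$CB0C2C2BC2C2112
  sorted[6] = 1121002B20$CB0C2C2BC2C2
  sorted[7] = 121002B20$CB0C2C2BC2C21
  sorted[8] = 20$CB0C2C2BC2C21121002B
  sorted[9] = 21002B20$CB0C2C2BC2C211
  sorted[10] = 21121002B20$CB0C2C2BC2C
  sorted[11] = 2B20$CB0C2C2BC2C2112100
  sorted[12] = 2BC2C21121002B20$CB0C2C
  sorted[13] = 2C21121002B20$CB0C2C2BC
  sorted[14] = 2C2BC2C21121002B20$CB0C
  sorted[15] = B0C2C2BC2C21121002B20$C
  sorted[16] = B20$CB0C2C2BC2C21121002
  sorted[17] = BC2C21121002B20$CB0C2C2
  sorted[18] = C21121002B20$CB0C2C2BC2
  sorted[19] = C2BC2C21121002B20$CB0C2
  sorted[20] = C2C21121002B20$CB0C2C2B
  sorted[21] = C2C2BC2C21121002B20$CB0
  sorted[22] = CB0C2C2BC2C21121002B20$
sorted[12] = 2BC2C21121002B20$CB0C2C

Answer: 2BC2C21121002B20$CB0C2C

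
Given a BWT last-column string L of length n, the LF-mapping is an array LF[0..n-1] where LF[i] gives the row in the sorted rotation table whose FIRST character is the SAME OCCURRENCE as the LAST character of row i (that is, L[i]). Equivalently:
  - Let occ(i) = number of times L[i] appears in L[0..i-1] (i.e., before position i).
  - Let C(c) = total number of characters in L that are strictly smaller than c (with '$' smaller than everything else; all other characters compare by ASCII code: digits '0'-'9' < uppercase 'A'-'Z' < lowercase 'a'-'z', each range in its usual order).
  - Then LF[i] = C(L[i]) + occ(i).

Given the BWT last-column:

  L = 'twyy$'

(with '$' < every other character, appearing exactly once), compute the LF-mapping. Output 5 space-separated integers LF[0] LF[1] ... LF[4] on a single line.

Answer: 1 2 3 4 0

Derivation:
Char counts: '$':1, 't':1, 'w':1, 'y':2
C (first-col start): C('$')=0, C('t')=1, C('w')=2, C('y')=3
L[0]='t': occ=0, LF[0]=C('t')+0=1+0=1
L[1]='w': occ=0, LF[1]=C('w')+0=2+0=2
L[2]='y': occ=0, LF[2]=C('y')+0=3+0=3
L[3]='y': occ=1, LF[3]=C('y')+1=3+1=4
L[4]='$': occ=0, LF[4]=C('$')+0=0+0=0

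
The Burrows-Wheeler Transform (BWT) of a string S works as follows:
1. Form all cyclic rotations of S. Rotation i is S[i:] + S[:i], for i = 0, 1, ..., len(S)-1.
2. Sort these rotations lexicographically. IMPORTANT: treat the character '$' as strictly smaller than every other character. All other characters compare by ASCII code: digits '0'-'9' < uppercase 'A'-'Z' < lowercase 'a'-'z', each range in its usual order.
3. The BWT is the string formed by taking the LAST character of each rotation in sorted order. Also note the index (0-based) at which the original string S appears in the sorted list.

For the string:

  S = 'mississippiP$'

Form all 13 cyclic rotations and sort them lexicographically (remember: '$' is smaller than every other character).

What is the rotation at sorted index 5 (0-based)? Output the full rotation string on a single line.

Answer: ississippiP$m

Derivation:
All 13 rotations (rotation i = S[i:]+S[:i]):
  rot[0] = mississippiP$
  rot[1] = ississippiP$m
  rot[2] = ssissippiP$mi
  rot[3] = sissippiP$mis
  rot[4] = issippiP$miss
  rot[5] = ssippiP$missi
  rot[6] = sippiP$missis
  rot[7] = ippiP$mississ
  rot[8] = ppiP$mississi
  rot[9] = piP$mississip
  rot[10] = iP$mississipp
  rot[11] = P$mississippi
  rot[12] = $mississippiP
Sorted (with $ < everything):
  sorted[0] = $mississippiP
  sorted[1] = P$mississippi
  sorted[2] = iP$mississipp
  sorted[3] = ippiP$mississ
  sorted[4] = issippiP$miss
  sorted[5] = ississippiP$m
  sorted[6] = mississippiP$
  sorted[7] = piP$mississip
  sorted[8] = ppiP$mississi
  sorted[9] = sippiP$missis
  sorted[10] = sissippiP$mis
  sorted[11] = ssippiP$missi
  sorted[12] = ssissippiP$mi
sorted[5] = ississippiP$m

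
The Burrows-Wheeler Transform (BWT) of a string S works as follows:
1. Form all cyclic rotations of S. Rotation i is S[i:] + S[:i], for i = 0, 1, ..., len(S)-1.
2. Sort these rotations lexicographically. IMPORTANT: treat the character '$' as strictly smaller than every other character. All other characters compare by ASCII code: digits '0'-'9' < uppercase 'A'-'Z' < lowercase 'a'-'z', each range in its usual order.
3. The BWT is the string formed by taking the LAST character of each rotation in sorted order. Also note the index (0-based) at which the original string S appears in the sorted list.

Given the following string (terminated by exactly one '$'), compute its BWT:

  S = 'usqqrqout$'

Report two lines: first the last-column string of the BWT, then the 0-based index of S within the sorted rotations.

All 10 rotations (rotation i = S[i:]+S[:i]):
  rot[0] = usqqrqout$
  rot[1] = sqqrqout$u
  rot[2] = qqrqout$us
  rot[3] = qrqout$usq
  rot[4] = rqout$usqq
  rot[5] = qout$usqqr
  rot[6] = out$usqqrq
  rot[7] = ut$usqqrqo
  rot[8] = t$usqqrqou
  rot[9] = $usqqrqout
Sorted (with $ < everything):
  sorted[0] = $usqqrqout  (last char: 't')
  sorted[1] = out$usqqrq  (last char: 'q')
  sorted[2] = qout$usqqr  (last char: 'r')
  sorted[3] = qqrqout$us  (last char: 's')
  sorted[4] = qrqout$usq  (last char: 'q')
  sorted[5] = rqout$usqq  (last char: 'q')
  sorted[6] = sqqrqout$u  (last char: 'u')
  sorted[7] = t$usqqrqou  (last char: 'u')
  sorted[8] = usqqrqout$  (last char: '$')
  sorted[9] = ut$usqqrqo  (last char: 'o')
Last column: tqrsqquu$o
Original string S is at sorted index 8

Answer: tqrsqquu$o
8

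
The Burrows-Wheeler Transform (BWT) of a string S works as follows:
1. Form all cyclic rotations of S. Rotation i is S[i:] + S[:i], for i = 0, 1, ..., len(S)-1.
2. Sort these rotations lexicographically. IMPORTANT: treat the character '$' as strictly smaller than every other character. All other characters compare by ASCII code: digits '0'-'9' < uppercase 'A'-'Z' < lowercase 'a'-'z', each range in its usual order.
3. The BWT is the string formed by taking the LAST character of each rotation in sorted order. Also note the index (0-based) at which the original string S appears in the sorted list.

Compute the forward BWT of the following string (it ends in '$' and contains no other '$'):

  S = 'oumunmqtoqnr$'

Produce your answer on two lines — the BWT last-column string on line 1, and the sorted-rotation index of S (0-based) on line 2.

All 13 rotations (rotation i = S[i:]+S[:i]):
  rot[0] = oumunmqtoqnr$
  rot[1] = umunmqtoqnr$o
  rot[2] = munmqtoqnr$ou
  rot[3] = unmqtoqnr$oum
  rot[4] = nmqtoqnr$oumu
  rot[5] = mqtoqnr$oumun
  rot[6] = qtoqnr$oumunm
  rot[7] = toqnr$oumunmq
  rot[8] = oqnr$oumunmqt
  rot[9] = qnr$oumunmqto
  rot[10] = nr$oumunmqtoq
  rot[11] = r$oumunmqtoqn
  rot[12] = $oumunmqtoqnr
Sorted (with $ < everything):
  sorted[0] = $oumunmqtoqnr  (last char: 'r')
  sorted[1] = mqtoqnr$oumun  (last char: 'n')
  sorted[2] = munmqtoqnr$ou  (last char: 'u')
  sorted[3] = nmqtoqnr$oumu  (last char: 'u')
  sorted[4] = nr$oumunmqtoq  (last char: 'q')
  sorted[5] = oqnr$oumunmqt  (last char: 't')
  sorted[6] = oumunmqtoqnr$  (last char: '$')
  sorted[7] = qnr$oumunmqto  (last char: 'o')
  sorted[8] = qtoqnr$oumunm  (last char: 'm')
  sorted[9] = r$oumunmqtoqn  (last char: 'n')
  sorted[10] = toqnr$oumunmq  (last char: 'q')
  sorted[11] = umunmqtoqnr$o  (last char: 'o')
  sorted[12] = unmqtoqnr$oum  (last char: 'm')
Last column: rnuuqt$omnqom
Original string S is at sorted index 6

Answer: rnuuqt$omnqom
6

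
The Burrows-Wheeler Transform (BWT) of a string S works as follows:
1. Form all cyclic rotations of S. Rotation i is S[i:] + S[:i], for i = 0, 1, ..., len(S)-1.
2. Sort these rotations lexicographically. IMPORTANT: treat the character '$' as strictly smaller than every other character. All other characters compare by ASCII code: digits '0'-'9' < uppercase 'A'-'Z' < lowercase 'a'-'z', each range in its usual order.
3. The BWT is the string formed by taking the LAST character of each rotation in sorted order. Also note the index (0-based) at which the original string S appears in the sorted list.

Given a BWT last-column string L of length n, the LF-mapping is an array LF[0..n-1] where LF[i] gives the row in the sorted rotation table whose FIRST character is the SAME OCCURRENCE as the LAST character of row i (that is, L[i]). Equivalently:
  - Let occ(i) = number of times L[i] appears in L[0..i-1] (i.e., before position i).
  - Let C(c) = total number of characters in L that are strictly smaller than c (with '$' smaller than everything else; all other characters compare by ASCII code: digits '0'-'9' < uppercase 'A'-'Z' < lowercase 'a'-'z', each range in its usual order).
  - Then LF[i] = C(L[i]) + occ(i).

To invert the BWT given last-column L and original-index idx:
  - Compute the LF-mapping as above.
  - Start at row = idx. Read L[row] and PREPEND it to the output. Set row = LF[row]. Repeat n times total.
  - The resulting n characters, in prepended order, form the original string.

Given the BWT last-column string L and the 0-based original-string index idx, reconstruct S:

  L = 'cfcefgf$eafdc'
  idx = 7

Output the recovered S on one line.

Answer: efafcgdffecc$

Derivation:
LF mapping: 2 8 3 6 9 12 10 0 7 1 11 5 4
Walk LF starting at row 7, prepending L[row]:
  step 1: row=7, L[7]='$', prepend. Next row=LF[7]=0
  step 2: row=0, L[0]='c', prepend. Next row=LF[0]=2
  step 3: row=2, L[2]='c', prepend. Next row=LF[2]=3
  step 4: row=3, L[3]='e', prepend. Next row=LF[3]=6
  step 5: row=6, L[6]='f', prepend. Next row=LF[6]=10
  step 6: row=10, L[10]='f', prepend. Next row=LF[10]=11
  step 7: row=11, L[11]='d', prepend. Next row=LF[11]=5
  step 8: row=5, L[5]='g', prepend. Next row=LF[5]=12
  step 9: row=12, L[12]='c', prepend. Next row=LF[12]=4
  step 10: row=4, L[4]='f', prepend. Next row=LF[4]=9
  step 11: row=9, L[9]='a', prepend. Next row=LF[9]=1
  step 12: row=1, L[1]='f', prepend. Next row=LF[1]=8
  step 13: row=8, L[8]='e', prepend. Next row=LF[8]=7
Reversed output: efafcgdffecc$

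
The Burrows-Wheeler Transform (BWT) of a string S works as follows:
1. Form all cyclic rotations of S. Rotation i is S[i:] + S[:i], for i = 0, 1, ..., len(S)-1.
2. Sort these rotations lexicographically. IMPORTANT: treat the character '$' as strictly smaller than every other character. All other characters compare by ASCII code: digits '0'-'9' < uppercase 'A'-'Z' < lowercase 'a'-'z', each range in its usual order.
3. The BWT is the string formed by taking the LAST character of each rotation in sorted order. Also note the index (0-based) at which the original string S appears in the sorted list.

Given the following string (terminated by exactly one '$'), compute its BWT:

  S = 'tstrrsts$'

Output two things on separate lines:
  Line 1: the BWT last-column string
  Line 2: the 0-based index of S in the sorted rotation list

All 9 rotations (rotation i = S[i:]+S[:i]):
  rot[0] = tstrrsts$
  rot[1] = strrsts$t
  rot[2] = trrsts$ts
  rot[3] = rrsts$tst
  rot[4] = rsts$tstr
  rot[5] = sts$tstrr
  rot[6] = ts$tstrrs
  rot[7] = s$tstrrst
  rot[8] = $tstrrsts
Sorted (with $ < everything):
  sorted[0] = $tstrrsts  (last char: 's')
  sorted[1] = rrsts$tst  (last char: 't')
  sorted[2] = rsts$tstr  (last char: 'r')
  sorted[3] = s$tstrrst  (last char: 't')
  sorted[4] = strrsts$t  (last char: 't')
  sorted[5] = sts$tstrr  (last char: 'r')
  sorted[6] = trrsts$ts  (last char: 's')
  sorted[7] = ts$tstrrs  (last char: 's')
  sorted[8] = tstrrsts$  (last char: '$')
Last column: strttrss$
Original string S is at sorted index 8

Answer: strttrss$
8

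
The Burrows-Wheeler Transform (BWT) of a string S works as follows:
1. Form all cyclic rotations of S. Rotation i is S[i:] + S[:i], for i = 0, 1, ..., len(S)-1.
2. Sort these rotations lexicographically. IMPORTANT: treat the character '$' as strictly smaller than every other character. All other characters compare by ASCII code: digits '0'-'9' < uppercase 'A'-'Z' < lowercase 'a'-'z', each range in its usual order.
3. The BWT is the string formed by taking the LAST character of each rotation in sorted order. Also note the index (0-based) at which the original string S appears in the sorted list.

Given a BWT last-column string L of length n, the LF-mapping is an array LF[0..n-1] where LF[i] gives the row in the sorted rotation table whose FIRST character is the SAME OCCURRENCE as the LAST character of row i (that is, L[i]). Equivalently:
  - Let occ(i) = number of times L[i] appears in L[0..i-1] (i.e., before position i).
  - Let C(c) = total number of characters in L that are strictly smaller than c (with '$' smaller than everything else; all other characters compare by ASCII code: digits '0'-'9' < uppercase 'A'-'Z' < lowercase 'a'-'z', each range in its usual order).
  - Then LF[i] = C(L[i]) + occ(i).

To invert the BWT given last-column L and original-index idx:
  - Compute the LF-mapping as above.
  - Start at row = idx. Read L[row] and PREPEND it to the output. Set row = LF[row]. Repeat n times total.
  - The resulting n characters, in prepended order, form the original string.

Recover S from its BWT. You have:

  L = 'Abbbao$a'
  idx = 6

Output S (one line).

Answer: baobabA$

Derivation:
LF mapping: 1 4 5 6 2 7 0 3
Walk LF starting at row 6, prepending L[row]:
  step 1: row=6, L[6]='$', prepend. Next row=LF[6]=0
  step 2: row=0, L[0]='A', prepend. Next row=LF[0]=1
  step 3: row=1, L[1]='b', prepend. Next row=LF[1]=4
  step 4: row=4, L[4]='a', prepend. Next row=LF[4]=2
  step 5: row=2, L[2]='b', prepend. Next row=LF[2]=5
  step 6: row=5, L[5]='o', prepend. Next row=LF[5]=7
  step 7: row=7, L[7]='a', prepend. Next row=LF[7]=3
  step 8: row=3, L[3]='b', prepend. Next row=LF[3]=6
Reversed output: baobabA$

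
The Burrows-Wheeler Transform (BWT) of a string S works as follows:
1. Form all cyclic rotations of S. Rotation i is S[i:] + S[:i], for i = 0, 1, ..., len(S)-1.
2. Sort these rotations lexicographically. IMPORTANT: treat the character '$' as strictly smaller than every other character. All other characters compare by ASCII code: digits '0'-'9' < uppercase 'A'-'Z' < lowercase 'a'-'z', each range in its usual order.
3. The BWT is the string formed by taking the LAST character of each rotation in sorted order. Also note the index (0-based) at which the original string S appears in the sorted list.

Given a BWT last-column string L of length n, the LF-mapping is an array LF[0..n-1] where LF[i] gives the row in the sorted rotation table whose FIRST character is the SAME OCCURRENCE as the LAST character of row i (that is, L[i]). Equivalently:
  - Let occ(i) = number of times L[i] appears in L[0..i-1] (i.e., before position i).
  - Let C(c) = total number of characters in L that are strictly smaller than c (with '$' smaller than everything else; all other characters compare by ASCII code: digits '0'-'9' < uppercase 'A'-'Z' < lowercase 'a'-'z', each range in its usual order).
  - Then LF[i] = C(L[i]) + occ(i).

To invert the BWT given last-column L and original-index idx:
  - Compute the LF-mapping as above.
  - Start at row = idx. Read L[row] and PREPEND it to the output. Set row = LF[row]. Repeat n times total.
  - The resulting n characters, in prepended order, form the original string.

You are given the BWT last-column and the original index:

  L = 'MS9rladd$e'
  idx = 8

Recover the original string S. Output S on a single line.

Answer: ladderS9M$

Derivation:
LF mapping: 2 3 1 9 8 4 5 6 0 7
Walk LF starting at row 8, prepending L[row]:
  step 1: row=8, L[8]='$', prepend. Next row=LF[8]=0
  step 2: row=0, L[0]='M', prepend. Next row=LF[0]=2
  step 3: row=2, L[2]='9', prepend. Next row=LF[2]=1
  step 4: row=1, L[1]='S', prepend. Next row=LF[1]=3
  step 5: row=3, L[3]='r', prepend. Next row=LF[3]=9
  step 6: row=9, L[9]='e', prepend. Next row=LF[9]=7
  step 7: row=7, L[7]='d', prepend. Next row=LF[7]=6
  step 8: row=6, L[6]='d', prepend. Next row=LF[6]=5
  step 9: row=5, L[5]='a', prepend. Next row=LF[5]=4
  step 10: row=4, L[4]='l', prepend. Next row=LF[4]=8
Reversed output: ladderS9M$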